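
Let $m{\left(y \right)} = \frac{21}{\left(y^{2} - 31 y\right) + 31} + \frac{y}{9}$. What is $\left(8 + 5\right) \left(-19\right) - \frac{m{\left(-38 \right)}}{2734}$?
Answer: $- \frac{2303427103}{9325674} \approx -247.0$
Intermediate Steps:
$m{\left(y \right)} = \frac{21}{31 + y^{2} - 31 y} + \frac{y}{9}$ ($m{\left(y \right)} = \frac{21}{31 + y^{2} - 31 y} + y \frac{1}{9} = \frac{21}{31 + y^{2} - 31 y} + \frac{y}{9}$)
$\left(8 + 5\right) \left(-19\right) - \frac{m{\left(-38 \right)}}{2734} = \left(8 + 5\right) \left(-19\right) - \frac{\frac{1}{9} \frac{1}{31 + \left(-38\right)^{2} - -1178} \left(189 + \left(-38\right)^{3} - 31 \left(-38\right)^{2} + 31 \left(-38\right)\right)}{2734} = 13 \left(-19\right) - \frac{189 - 54872 - 44764 - 1178}{9 \left(31 + 1444 + 1178\right)} \frac{1}{2734} = -247 - \frac{189 - 54872 - 44764 - 1178}{9 \cdot 2653} \cdot \frac{1}{2734} = -247 - \frac{1}{9} \cdot \frac{1}{2653} \left(-100625\right) \frac{1}{2734} = -247 - \left(- \frac{14375}{3411}\right) \frac{1}{2734} = -247 - - \frac{14375}{9325674} = -247 + \frac{14375}{9325674} = - \frac{2303427103}{9325674}$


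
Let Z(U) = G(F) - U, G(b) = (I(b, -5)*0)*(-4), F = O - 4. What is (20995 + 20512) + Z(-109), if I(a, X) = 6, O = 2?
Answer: 41616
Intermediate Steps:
F = -2 (F = 2 - 4 = -2)
G(b) = 0 (G(b) = (6*0)*(-4) = 0*(-4) = 0)
Z(U) = -U (Z(U) = 0 - U = -U)
(20995 + 20512) + Z(-109) = (20995 + 20512) - 1*(-109) = 41507 + 109 = 41616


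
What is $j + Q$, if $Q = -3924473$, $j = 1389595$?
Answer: $-2534878$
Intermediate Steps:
$j + Q = 1389595 - 3924473 = -2534878$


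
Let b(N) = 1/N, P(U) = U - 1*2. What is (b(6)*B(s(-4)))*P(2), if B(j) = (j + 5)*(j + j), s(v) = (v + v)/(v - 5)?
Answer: 0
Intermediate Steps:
P(U) = -2 + U (P(U) = U - 2 = -2 + U)
s(v) = 2*v/(-5 + v) (s(v) = (2*v)/(-5 + v) = 2*v/(-5 + v))
B(j) = 2*j*(5 + j) (B(j) = (5 + j)*(2*j) = 2*j*(5 + j))
b(N) = 1/N
(b(6)*B(s(-4)))*P(2) = ((2*(2*(-4)/(-5 - 4))*(5 + 2*(-4)/(-5 - 4)))/6)*(-2 + 2) = ((2*(2*(-4)/(-9))*(5 + 2*(-4)/(-9)))/6)*0 = ((2*(2*(-4)*(-1/9))*(5 + 2*(-4)*(-1/9)))/6)*0 = ((2*(8/9)*(5 + 8/9))/6)*0 = ((2*(8/9)*(53/9))/6)*0 = ((1/6)*(848/81))*0 = (424/243)*0 = 0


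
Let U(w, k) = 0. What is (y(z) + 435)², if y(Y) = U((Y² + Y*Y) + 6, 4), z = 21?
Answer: 189225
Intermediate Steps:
y(Y) = 0
(y(z) + 435)² = (0 + 435)² = 435² = 189225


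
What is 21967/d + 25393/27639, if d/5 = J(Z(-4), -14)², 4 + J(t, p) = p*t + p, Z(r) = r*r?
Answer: 731156743/735750180 ≈ 0.99376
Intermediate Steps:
Z(r) = r²
J(t, p) = -4 + p + p*t (J(t, p) = -4 + (p*t + p) = -4 + (p + p*t) = -4 + p + p*t)
d = 292820 (d = 5*(-4 - 14 - 14*(-4)²)² = 5*(-4 - 14 - 14*16)² = 5*(-4 - 14 - 224)² = 5*(-242)² = 5*58564 = 292820)
21967/d + 25393/27639 = 21967/292820 + 25393/27639 = 21967*(1/292820) + 25393*(1/27639) = 1997/26620 + 25393/27639 = 731156743/735750180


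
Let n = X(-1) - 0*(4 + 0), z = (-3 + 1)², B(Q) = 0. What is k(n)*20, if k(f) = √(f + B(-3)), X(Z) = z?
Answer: 40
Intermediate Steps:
z = 4 (z = (-2)² = 4)
X(Z) = 4
n = 4 (n = 4 - 0*(4 + 0) = 4 - 0*4 = 4 - 1*0 = 4 + 0 = 4)
k(f) = √f (k(f) = √(f + 0) = √f)
k(n)*20 = √4*20 = 2*20 = 40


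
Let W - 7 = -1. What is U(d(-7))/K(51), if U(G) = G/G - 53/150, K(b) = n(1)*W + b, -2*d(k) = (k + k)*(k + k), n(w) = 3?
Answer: 97/10350 ≈ 0.0093720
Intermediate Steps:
W = 6 (W = 7 - 1 = 6)
d(k) = -2*k² (d(k) = -(k + k)*(k + k)/2 = -2*k*2*k/2 = -2*k²)
K(b) = 18 + b (K(b) = 3*6 + b = 18 + b)
U(G) = 97/150 (U(G) = 1 - 53*1/150 = 1 - 53/150 = 97/150)
U(d(-7))/K(51) = 97/(150*(18 + 51)) = (97/150)/69 = (97/150)*(1/69) = 97/10350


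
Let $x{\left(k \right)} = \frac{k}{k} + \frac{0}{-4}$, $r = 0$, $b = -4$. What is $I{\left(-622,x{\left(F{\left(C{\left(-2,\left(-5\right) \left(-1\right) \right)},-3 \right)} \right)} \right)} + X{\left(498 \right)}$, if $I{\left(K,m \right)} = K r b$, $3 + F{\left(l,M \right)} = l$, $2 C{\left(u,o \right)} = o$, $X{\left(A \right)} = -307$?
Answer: $-307$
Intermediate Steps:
$C{\left(u,o \right)} = \frac{o}{2}$
$F{\left(l,M \right)} = -3 + l$
$x{\left(k \right)} = 1$ ($x{\left(k \right)} = 1 + 0 \left(- \frac{1}{4}\right) = 1 + 0 = 1$)
$I{\left(K,m \right)} = 0$ ($I{\left(K,m \right)} = K 0 \left(-4\right) = 0 \left(-4\right) = 0$)
$I{\left(-622,x{\left(F{\left(C{\left(-2,\left(-5\right) \left(-1\right) \right)},-3 \right)} \right)} \right)} + X{\left(498 \right)} = 0 - 307 = -307$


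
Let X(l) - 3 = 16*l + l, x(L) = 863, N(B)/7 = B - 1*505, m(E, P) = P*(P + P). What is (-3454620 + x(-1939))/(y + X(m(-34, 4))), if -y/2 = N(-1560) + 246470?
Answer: 3453757/463483 ≈ 7.4517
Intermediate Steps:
m(E, P) = 2*P² (m(E, P) = P*(2*P) = 2*P²)
N(B) = -3535 + 7*B (N(B) = 7*(B - 1*505) = 7*(B - 505) = 7*(-505 + B) = -3535 + 7*B)
y = -464030 (y = -2*((-3535 + 7*(-1560)) + 246470) = -2*((-3535 - 10920) + 246470) = -2*(-14455 + 246470) = -2*232015 = -464030)
X(l) = 3 + 17*l (X(l) = 3 + (16*l + l) = 3 + 17*l)
(-3454620 + x(-1939))/(y + X(m(-34, 4))) = (-3454620 + 863)/(-464030 + (3 + 17*(2*4²))) = -3453757/(-464030 + (3 + 17*(2*16))) = -3453757/(-464030 + (3 + 17*32)) = -3453757/(-464030 + (3 + 544)) = -3453757/(-464030 + 547) = -3453757/(-463483) = -3453757*(-1/463483) = 3453757/463483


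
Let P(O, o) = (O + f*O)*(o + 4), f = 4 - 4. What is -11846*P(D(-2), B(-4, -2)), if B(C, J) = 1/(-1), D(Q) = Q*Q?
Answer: -142152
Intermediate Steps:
D(Q) = Q²
f = 0
B(C, J) = -1
P(O, o) = O*(4 + o) (P(O, o) = (O + 0*O)*(o + 4) = (O + 0)*(4 + o) = O*(4 + o))
-11846*P(D(-2), B(-4, -2)) = -11846*(-2)²*(4 - 1) = -47384*3 = -11846*12 = -142152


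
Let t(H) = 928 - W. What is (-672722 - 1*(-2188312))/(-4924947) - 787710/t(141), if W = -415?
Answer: -3881465438740/6614203821 ≈ -586.84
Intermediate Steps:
t(H) = 1343 (t(H) = 928 - 1*(-415) = 928 + 415 = 1343)
(-672722 - 1*(-2188312))/(-4924947) - 787710/t(141) = (-672722 - 1*(-2188312))/(-4924947) - 787710/1343 = (-672722 + 2188312)*(-1/4924947) - 787710*1/1343 = 1515590*(-1/4924947) - 787710/1343 = -1515590/4924947 - 787710/1343 = -3881465438740/6614203821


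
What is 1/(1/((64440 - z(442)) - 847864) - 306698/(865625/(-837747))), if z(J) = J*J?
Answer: 847263362500/251485217197774303 ≈ 3.3690e-6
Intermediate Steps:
z(J) = J**2
1/(1/((64440 - z(442)) - 847864) - 306698/(865625/(-837747))) = 1/(1/((64440 - 1*442**2) - 847864) - 306698/(865625/(-837747))) = 1/(1/((64440 - 1*195364) - 847864) - 306698/(865625*(-1/837747))) = 1/(1/((64440 - 195364) - 847864) - 306698/(-865625/837747)) = 1/(1/(-130924 - 847864) - 306698*(-837747/865625)) = 1/(1/(-978788) + 256935329406/865625) = 1/(-1/978788 + 256935329406/865625) = 1/(251485217197774303/847263362500) = 847263362500/251485217197774303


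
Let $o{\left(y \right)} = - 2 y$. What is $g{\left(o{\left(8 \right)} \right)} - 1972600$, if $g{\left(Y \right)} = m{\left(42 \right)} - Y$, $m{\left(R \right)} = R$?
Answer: $-1972542$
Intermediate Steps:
$g{\left(Y \right)} = 42 - Y$
$g{\left(o{\left(8 \right)} \right)} - 1972600 = \left(42 - \left(-2\right) 8\right) - 1972600 = \left(42 - -16\right) - 1972600 = \left(42 + 16\right) - 1972600 = 58 - 1972600 = -1972542$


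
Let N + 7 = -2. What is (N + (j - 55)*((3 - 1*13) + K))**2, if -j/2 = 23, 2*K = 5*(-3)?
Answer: 12369289/4 ≈ 3.0923e+6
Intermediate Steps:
K = -15/2 (K = (5*(-3))/2 = (1/2)*(-15) = -15/2 ≈ -7.5000)
j = -46 (j = -2*23 = -46)
N = -9 (N = -7 - 2 = -9)
(N + (j - 55)*((3 - 1*13) + K))**2 = (-9 + (-46 - 55)*((3 - 1*13) - 15/2))**2 = (-9 - 101*((3 - 13) - 15/2))**2 = (-9 - 101*(-10 - 15/2))**2 = (-9 - 101*(-35/2))**2 = (-9 + 3535/2)**2 = (3517/2)**2 = 12369289/4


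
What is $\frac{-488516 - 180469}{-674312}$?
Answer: $\frac{668985}{674312} \approx 0.9921$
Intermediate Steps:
$\frac{-488516 - 180469}{-674312} = \left(-668985\right) \left(- \frac{1}{674312}\right) = \frac{668985}{674312}$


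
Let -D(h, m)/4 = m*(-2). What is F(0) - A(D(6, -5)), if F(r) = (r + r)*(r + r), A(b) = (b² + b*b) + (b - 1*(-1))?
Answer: -3161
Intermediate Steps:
D(h, m) = 8*m (D(h, m) = -4*m*(-2) = -(-8)*m = 8*m)
A(b) = 1 + b + 2*b² (A(b) = (b² + b²) + (b + 1) = 2*b² + (1 + b) = 1 + b + 2*b²)
F(r) = 4*r² (F(r) = (2*r)*(2*r) = 4*r²)
F(0) - A(D(6, -5)) = 4*0² - (1 + 8*(-5) + 2*(8*(-5))²) = 4*0 - (1 - 40 + 2*(-40)²) = 0 - (1 - 40 + 2*1600) = 0 - (1 - 40 + 3200) = 0 - 1*3161 = 0 - 3161 = -3161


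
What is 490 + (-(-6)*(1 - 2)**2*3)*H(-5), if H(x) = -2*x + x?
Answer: 580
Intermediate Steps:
H(x) = -x
490 + (-(-6)*(1 - 2)**2*3)*H(-5) = 490 + (-(-6)*(1 - 2)**2*3)*(-1*(-5)) = 490 + (-(-6)*(-1)**2*3)*5 = 490 + (-(-6)*3)*5 = 490 + (-6*(-1)*3)*5 = 490 + (6*3)*5 = 490 + 18*5 = 490 + 90 = 580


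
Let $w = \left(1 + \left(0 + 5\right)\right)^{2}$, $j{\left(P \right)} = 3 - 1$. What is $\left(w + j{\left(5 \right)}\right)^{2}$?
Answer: $1444$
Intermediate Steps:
$j{\left(P \right)} = 2$ ($j{\left(P \right)} = 3 - 1 = 2$)
$w = 36$ ($w = \left(1 + 5\right)^{2} = 6^{2} = 36$)
$\left(w + j{\left(5 \right)}\right)^{2} = \left(36 + 2\right)^{2} = 38^{2} = 1444$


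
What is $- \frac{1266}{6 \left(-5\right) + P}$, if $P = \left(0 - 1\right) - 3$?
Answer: $\frac{633}{17} \approx 37.235$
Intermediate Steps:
$P = -4$ ($P = -1 - 3 = -4$)
$- \frac{1266}{6 \left(-5\right) + P} = - \frac{1266}{6 \left(-5\right) - 4} = - \frac{1266}{-30 - 4} = - \frac{1266}{-34} = \left(-1266\right) \left(- \frac{1}{34}\right) = \frac{633}{17}$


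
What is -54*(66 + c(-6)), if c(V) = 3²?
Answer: -4050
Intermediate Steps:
c(V) = 9
-54*(66 + c(-6)) = -54*(66 + 9) = -54*75 = -4050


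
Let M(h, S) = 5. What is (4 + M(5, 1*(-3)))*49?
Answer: 441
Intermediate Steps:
(4 + M(5, 1*(-3)))*49 = (4 + 5)*49 = 9*49 = 441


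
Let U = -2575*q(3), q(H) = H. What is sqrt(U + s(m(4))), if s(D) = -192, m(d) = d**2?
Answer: I*sqrt(7917) ≈ 88.978*I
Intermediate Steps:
U = -7725 (U = -2575*3 = -515*15 = -7725)
sqrt(U + s(m(4))) = sqrt(-7725 - 192) = sqrt(-7917) = I*sqrt(7917)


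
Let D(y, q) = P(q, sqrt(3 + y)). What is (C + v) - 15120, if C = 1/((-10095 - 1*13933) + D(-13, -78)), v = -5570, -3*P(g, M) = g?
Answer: -496601381/24002 ≈ -20690.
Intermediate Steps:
P(g, M) = -g/3
D(y, q) = -q/3
C = -1/24002 (C = 1/((-10095 - 1*13933) - 1/3*(-78)) = 1/((-10095 - 13933) + 26) = 1/(-24028 + 26) = 1/(-24002) = -1/24002 ≈ -4.1663e-5)
(C + v) - 15120 = (-1/24002 - 5570) - 15120 = -133691141/24002 - 15120 = -496601381/24002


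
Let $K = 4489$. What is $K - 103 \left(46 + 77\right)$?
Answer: $-8180$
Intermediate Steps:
$K - 103 \left(46 + 77\right) = 4489 - 103 \left(46 + 77\right) = 4489 - 12669 = -8180$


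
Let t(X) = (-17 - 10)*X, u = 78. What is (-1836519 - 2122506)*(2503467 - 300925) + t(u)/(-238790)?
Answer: -1041114710086861197/119395 ≈ -8.7199e+12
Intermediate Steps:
t(X) = -27*X
(-1836519 - 2122506)*(2503467 - 300925) + t(u)/(-238790) = (-1836519 - 2122506)*(2503467 - 300925) - 27*78/(-238790) = -3959025*2202542 - 2106*(-1/238790) = -8719918841550 + 1053/119395 = -1041114710086861197/119395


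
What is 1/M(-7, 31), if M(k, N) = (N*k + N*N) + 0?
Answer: 1/744 ≈ 0.0013441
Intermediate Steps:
M(k, N) = N**2 + N*k (M(k, N) = (N*k + N**2) + 0 = (N**2 + N*k) + 0 = N**2 + N*k)
1/M(-7, 31) = 1/(31*(31 - 7)) = 1/(31*24) = 1/744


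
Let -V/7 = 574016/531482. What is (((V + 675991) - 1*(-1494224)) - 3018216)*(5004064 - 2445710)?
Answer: -82360959771753734/37963 ≈ -2.1695e+12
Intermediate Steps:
V = -287008/37963 (V = -4018112/531482 = -7*287008/265741 = -287008/37963 ≈ -7.5602)
(((V + 675991) - 1*(-1494224)) - 3018216)*(5004064 - 2445710) = (((-287008/37963 + 675991) - 1*(-1494224)) - 3018216)*(5004064 - 2445710) = ((25662359325/37963 + 1494224) - 3018216)*2558354 = (82387585037/37963 - 3018216)*2558354 = -32192948971/37963*2558354 = -82360959771753734/37963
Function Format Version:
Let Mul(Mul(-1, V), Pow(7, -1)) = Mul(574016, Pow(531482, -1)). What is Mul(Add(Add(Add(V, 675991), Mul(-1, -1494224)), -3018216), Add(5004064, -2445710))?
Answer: Rational(-82360959771753734, 37963) ≈ -2.1695e+12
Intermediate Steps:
V = Rational(-287008, 37963) (V = Mul(-7, Mul(574016, Pow(531482, -1))) = Mul(-7, Mul(574016, Rational(1, 531482))) = Mul(-7, Rational(287008, 265741)) = Rational(-287008, 37963) ≈ -7.5602)
Mul(Add(Add(Add(V, 675991), Mul(-1, -1494224)), -3018216), Add(5004064, -2445710)) = Mul(Add(Add(Add(Rational(-287008, 37963), 675991), Mul(-1, -1494224)), -3018216), Add(5004064, -2445710)) = Mul(Add(Add(Rational(25662359325, 37963), 1494224), -3018216), 2558354) = Mul(Add(Rational(82387585037, 37963), -3018216), 2558354) = Mul(Rational(-32192948971, 37963), 2558354) = Rational(-82360959771753734, 37963)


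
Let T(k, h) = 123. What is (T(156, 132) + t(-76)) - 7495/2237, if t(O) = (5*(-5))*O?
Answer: 4517956/2237 ≈ 2019.6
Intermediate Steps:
t(O) = -25*O
(T(156, 132) + t(-76)) - 7495/2237 = (123 - 25*(-76)) - 7495/2237 = (123 + 1900) - 7495*1/2237 = 2023 - 7495/2237 = 4517956/2237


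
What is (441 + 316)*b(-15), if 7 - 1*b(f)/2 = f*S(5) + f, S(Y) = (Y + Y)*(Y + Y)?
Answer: 2304308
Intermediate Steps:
S(Y) = 4*Y**2 (S(Y) = (2*Y)*(2*Y) = 4*Y**2)
b(f) = 14 - 202*f (b(f) = 14 - 2*(f*(4*5**2) + f) = 14 - 2*(f*(4*25) + f) = 14 - 2*(f*100 + f) = 14 - 2*(100*f + f) = 14 - 202*f)
(441 + 316)*b(-15) = (441 + 316)*(14 - 202*(-15)) = 757*(14 + 3030) = 757*3044 = 2304308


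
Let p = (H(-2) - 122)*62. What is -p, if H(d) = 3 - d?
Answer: 7254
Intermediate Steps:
p = -7254 (p = ((3 - 1*(-2)) - 122)*62 = ((3 + 2) - 122)*62 = (5 - 122)*62 = -117*62 = -7254)
-p = -1*(-7254) = 7254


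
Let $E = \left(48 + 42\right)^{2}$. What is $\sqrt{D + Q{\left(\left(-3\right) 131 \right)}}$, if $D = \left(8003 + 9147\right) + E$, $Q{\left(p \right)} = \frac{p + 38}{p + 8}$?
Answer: $\frac{\sqrt{149712717}}{77} \approx 158.91$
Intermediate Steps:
$E = 8100$ ($E = 90^{2} = 8100$)
$Q{\left(p \right)} = \frac{38 + p}{8 + p}$
$D = 25250$ ($D = \left(8003 + 9147\right) + 8100 = 17150 + 8100 = 25250$)
$\sqrt{D + Q{\left(\left(-3\right) 131 \right)}} = \sqrt{25250 + \frac{38 - 393}{8 - 393}} = \sqrt{25250 + \frac{1}{-385} \left(-355\right)} = \sqrt{25250 - - \frac{71}{77}} = \sqrt{25250 + \frac{71}{77}} = \sqrt{\frac{1944321}{77}} = \frac{\sqrt{149712717}}{77}$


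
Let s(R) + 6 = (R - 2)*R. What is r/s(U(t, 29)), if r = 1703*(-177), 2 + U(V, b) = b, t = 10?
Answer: -100477/223 ≈ -450.57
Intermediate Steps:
U(V, b) = -2 + b
s(R) = -6 + R*(-2 + R) (s(R) = -6 + (R - 2)*R = -6 + (-2 + R)*R = -6 + R*(-2 + R))
r = -301431
r/s(U(t, 29)) = -301431/(-6 + (-2 + 29)² - 2*(-2 + 29)) = -301431/(-6 + 27² - 2*27) = -301431/(-6 + 729 - 54) = -301431/669 = -301431*1/669 = -100477/223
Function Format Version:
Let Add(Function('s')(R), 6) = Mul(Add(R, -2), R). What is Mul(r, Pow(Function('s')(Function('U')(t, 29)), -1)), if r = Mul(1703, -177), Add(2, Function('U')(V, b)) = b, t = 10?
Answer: Rational(-100477, 223) ≈ -450.57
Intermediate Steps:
Function('U')(V, b) = Add(-2, b)
Function('s')(R) = Add(-6, Mul(R, Add(-2, R))) (Function('s')(R) = Add(-6, Mul(Add(R, -2), R)) = Add(-6, Mul(Add(-2, R), R)) = Add(-6, Mul(R, Add(-2, R))))
r = -301431
Mul(r, Pow(Function('s')(Function('U')(t, 29)), -1)) = Mul(-301431, Pow(Add(-6, Pow(Add(-2, 29), 2), Mul(-2, Add(-2, 29))), -1)) = Mul(-301431, Pow(Add(-6, Pow(27, 2), Mul(-2, 27)), -1)) = Mul(-301431, Pow(Add(-6, 729, -54), -1)) = Mul(-301431, Pow(669, -1)) = Mul(-301431, Rational(1, 669)) = Rational(-100477, 223)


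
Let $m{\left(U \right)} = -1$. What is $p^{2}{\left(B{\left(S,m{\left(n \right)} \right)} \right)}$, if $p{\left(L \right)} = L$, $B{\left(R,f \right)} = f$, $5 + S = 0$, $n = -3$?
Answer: $1$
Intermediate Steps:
$S = -5$ ($S = -5 + 0 = -5$)
$p^{2}{\left(B{\left(S,m{\left(n \right)} \right)} \right)} = \left(-1\right)^{2} = 1$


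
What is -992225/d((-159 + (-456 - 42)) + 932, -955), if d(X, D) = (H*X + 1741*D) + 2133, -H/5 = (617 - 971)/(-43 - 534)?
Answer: 13314275/22293208 ≈ 0.59723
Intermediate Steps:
H = -1770/577 (H = -5*(617 - 971)/(-43 - 534) = -(-1770)/(-577) = -(-1770)*(-1)/577 = -5*354/577 = -1770/577 ≈ -3.0676)
d(X, D) = 2133 + 1741*D - 1770*X/577 (d(X, D) = (-1770*X/577 + 1741*D) + 2133 = (1741*D - 1770*X/577) + 2133 = 2133 + 1741*D - 1770*X/577)
-992225/d((-159 + (-456 - 42)) + 932, -955) = -992225/(2133 + 1741*(-955) - 1770*((-159 + (-456 - 42)) + 932)/577) = -992225/(2133 - 1662655 - 1770*((-159 - 498) + 932)/577) = -992225/(2133 - 1662655 - 1770*(-657 + 932)/577) = -992225/(2133 - 1662655 - 1770/577*275) = -992225/(2133 - 1662655 - 486750/577) = -992225/(-958607944/577) = -992225*(-577/958607944) = 13314275/22293208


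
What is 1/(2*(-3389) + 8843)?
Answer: 1/2065 ≈ 0.00048426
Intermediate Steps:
1/(2*(-3389) + 8843) = 1/(-6778 + 8843) = 1/2065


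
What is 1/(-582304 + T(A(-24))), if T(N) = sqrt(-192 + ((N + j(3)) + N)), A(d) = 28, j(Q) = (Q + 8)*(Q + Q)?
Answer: -291152/169538974243 - I*sqrt(70)/339077948486 ≈ -1.7173e-6 - 2.4675e-11*I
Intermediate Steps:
j(Q) = 2*Q*(8 + Q) (j(Q) = (8 + Q)*(2*Q) = 2*Q*(8 + Q))
T(N) = sqrt(-126 + 2*N) (T(N) = sqrt(-192 + ((N + 2*3*(8 + 3)) + N)) = sqrt(-192 + ((N + 2*3*11) + N)) = sqrt(-192 + ((N + 66) + N)) = sqrt(-192 + ((66 + N) + N)) = sqrt(-192 + (66 + 2*N)) = sqrt(-126 + 2*N))
1/(-582304 + T(A(-24))) = 1/(-582304 + sqrt(-126 + 2*28)) = 1/(-582304 + sqrt(-126 + 56)) = 1/(-582304 + sqrt(-70)) = 1/(-582304 + I*sqrt(70))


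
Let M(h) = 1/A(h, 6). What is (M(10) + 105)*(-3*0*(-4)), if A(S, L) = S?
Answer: 0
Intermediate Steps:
M(h) = 1/h
(M(10) + 105)*(-3*0*(-4)) = (1/10 + 105)*(-3*0*(-4)) = (⅒ + 105)*(0*(-4)) = (1051/10)*0 = 0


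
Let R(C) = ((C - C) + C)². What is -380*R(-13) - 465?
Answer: -64685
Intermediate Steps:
R(C) = C² (R(C) = (0 + C)² = C²)
-380*R(-13) - 465 = -380*(-13)² - 465 = -380*169 - 465 = -64220 - 465 = -64685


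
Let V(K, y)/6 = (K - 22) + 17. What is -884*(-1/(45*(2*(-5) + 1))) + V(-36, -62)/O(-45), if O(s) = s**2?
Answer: -4666/2025 ≈ -2.3042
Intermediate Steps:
V(K, y) = -30 + 6*K (V(K, y) = 6*((K - 22) + 17) = 6*((-22 + K) + 17) = 6*(-5 + K) = -30 + 6*K)
-884*(-1/(45*(2*(-5) + 1))) + V(-36, -62)/O(-45) = -884*(-1/(45*(2*(-5) + 1))) + (-30 + 6*(-36))/((-45)**2) = -884*(-1/(45*(-10 + 1))) + (-30 - 216)/2025 = -884/(-9*5*(-9)) - 246*1/2025 = -884/((-45*(-9))) - 82/675 = -884/405 - 82/675 = -4666/2025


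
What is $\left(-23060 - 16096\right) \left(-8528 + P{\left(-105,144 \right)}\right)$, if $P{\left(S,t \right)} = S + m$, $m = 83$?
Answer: $334783800$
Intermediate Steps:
$P{\left(S,t \right)} = 83 + S$ ($P{\left(S,t \right)} = S + 83 = 83 + S$)
$\left(-23060 - 16096\right) \left(-8528 + P{\left(-105,144 \right)}\right) = \left(-23060 - 16096\right) \left(-8528 + \left(83 - 105\right)\right) = - 39156 \left(-8528 - 22\right) = \left(-39156\right) \left(-8550\right) = 334783800$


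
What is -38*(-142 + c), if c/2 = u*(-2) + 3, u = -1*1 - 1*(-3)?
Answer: 5472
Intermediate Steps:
u = 2 (u = -1 + 3 = 2)
c = -2 (c = 2*(2*(-2) + 3) = 2*(-4 + 3) = 2*(-1) = -2)
-38*(-142 + c) = -38*(-142 - 2) = -38*(-144) = 5472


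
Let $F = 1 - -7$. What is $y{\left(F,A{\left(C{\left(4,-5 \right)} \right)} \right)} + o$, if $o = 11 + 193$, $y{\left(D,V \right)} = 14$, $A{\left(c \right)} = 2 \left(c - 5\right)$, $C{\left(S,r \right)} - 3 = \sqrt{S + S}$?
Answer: $218$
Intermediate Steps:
$C{\left(S,r \right)} = 3 + \sqrt{2} \sqrt{S}$ ($C{\left(S,r \right)} = 3 + \sqrt{S + S} = 3 + \sqrt{2 S} = 3 + \sqrt{2} \sqrt{S}$)
$A{\left(c \right)} = -10 + 2 c$ ($A{\left(c \right)} = 2 \left(-5 + c\right) = -10 + 2 c$)
$F = 8$ ($F = 1 + 7 = 8$)
$o = 204$
$y{\left(F,A{\left(C{\left(4,-5 \right)} \right)} \right)} + o = 14 + 204 = 218$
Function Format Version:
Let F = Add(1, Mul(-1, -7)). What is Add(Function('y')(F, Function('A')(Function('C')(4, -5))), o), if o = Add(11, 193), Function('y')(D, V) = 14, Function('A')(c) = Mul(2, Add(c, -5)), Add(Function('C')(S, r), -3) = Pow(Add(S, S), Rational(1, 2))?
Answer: 218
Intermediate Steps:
Function('C')(S, r) = Add(3, Mul(Pow(2, Rational(1, 2)), Pow(S, Rational(1, 2)))) (Function('C')(S, r) = Add(3, Pow(Add(S, S), Rational(1, 2))) = Add(3, Pow(Mul(2, S), Rational(1, 2))) = Add(3, Mul(Pow(2, Rational(1, 2)), Pow(S, Rational(1, 2)))))
Function('A')(c) = Add(-10, Mul(2, c)) (Function('A')(c) = Mul(2, Add(-5, c)) = Add(-10, Mul(2, c)))
F = 8 (F = Add(1, 7) = 8)
o = 204
Add(Function('y')(F, Function('A')(Function('C')(4, -5))), o) = Add(14, 204) = 218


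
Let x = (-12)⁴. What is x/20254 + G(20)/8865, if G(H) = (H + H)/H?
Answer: 91932574/89775855 ≈ 1.0240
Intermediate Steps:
G(H) = 2 (G(H) = (2*H)/H = 2)
x = 20736
x/20254 + G(20)/8865 = 20736/20254 + 2/8865 = 20736*(1/20254) + 2*(1/8865) = 10368/10127 + 2/8865 = 91932574/89775855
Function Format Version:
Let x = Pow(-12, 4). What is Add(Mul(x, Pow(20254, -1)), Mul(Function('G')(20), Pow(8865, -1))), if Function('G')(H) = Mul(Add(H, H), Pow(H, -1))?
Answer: Rational(91932574, 89775855) ≈ 1.0240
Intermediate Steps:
Function('G')(H) = 2 (Function('G')(H) = Mul(Mul(2, H), Pow(H, -1)) = 2)
x = 20736
Add(Mul(x, Pow(20254, -1)), Mul(Function('G')(20), Pow(8865, -1))) = Add(Mul(20736, Pow(20254, -1)), Mul(2, Pow(8865, -1))) = Add(Mul(20736, Rational(1, 20254)), Mul(2, Rational(1, 8865))) = Add(Rational(10368, 10127), Rational(2, 8865)) = Rational(91932574, 89775855)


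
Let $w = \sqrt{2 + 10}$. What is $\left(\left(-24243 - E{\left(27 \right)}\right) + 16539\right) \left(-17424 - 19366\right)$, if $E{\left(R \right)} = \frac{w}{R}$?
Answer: $283430160 + \frac{73580 \sqrt{3}}{27} \approx 2.8344 \cdot 10^{8}$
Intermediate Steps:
$w = 2 \sqrt{3}$ ($w = \sqrt{12} = 2 \sqrt{3} \approx 3.4641$)
$E{\left(R \right)} = \frac{2 \sqrt{3}}{R}$
$\left(\left(-24243 - E{\left(27 \right)}\right) + 16539\right) \left(-17424 - 19366\right) = \left(\left(-24243 - \frac{2 \sqrt{3}}{27}\right) + 16539\right) \left(-17424 - 19366\right) = \left(\left(-24243 - 2 \sqrt{3} \cdot \frac{1}{27}\right) + 16539\right) \left(-36790\right) = \left(\left(-24243 - \frac{2 \sqrt{3}}{27}\right) + 16539\right) \left(-36790\right) = \left(-7704 - \frac{2 \sqrt{3}}{27}\right) \left(-36790\right) = 283430160 + \frac{73580 \sqrt{3}}{27}$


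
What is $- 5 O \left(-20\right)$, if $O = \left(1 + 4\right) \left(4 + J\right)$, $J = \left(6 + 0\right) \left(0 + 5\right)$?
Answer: $17000$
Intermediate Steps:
$J = 30$ ($J = 6 \cdot 5 = 30$)
$O = 170$ ($O = \left(1 + 4\right) \left(4 + 30\right) = 5 \cdot 34 = 170$)
$- 5 O \left(-20\right) = \left(-5\right) 170 \left(-20\right) = \left(-850\right) \left(-20\right) = 17000$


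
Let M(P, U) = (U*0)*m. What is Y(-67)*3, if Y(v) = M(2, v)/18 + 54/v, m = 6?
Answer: -162/67 ≈ -2.4179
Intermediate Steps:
M(P, U) = 0 (M(P, U) = (U*0)*6 = 0*6 = 0)
Y(v) = 54/v (Y(v) = 0/18 + 54/v = 0*(1/18) + 54/v = 0 + 54/v = 54/v)
Y(-67)*3 = (54/(-67))*3 = (54*(-1/67))*3 = -54/67*3 = -162/67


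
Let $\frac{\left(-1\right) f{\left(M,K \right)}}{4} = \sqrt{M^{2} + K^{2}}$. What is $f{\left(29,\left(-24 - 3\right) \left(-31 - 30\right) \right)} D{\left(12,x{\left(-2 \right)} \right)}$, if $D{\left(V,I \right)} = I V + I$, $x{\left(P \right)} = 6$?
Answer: $- 1560 \sqrt{108538} \approx -5.1394 \cdot 10^{5}$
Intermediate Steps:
$D{\left(V,I \right)} = I + I V$
$f{\left(M,K \right)} = - 4 \sqrt{K^{2} + M^{2}}$ ($f{\left(M,K \right)} = - 4 \sqrt{M^{2} + K^{2}} = - 4 \sqrt{K^{2} + M^{2}}$)
$f{\left(29,\left(-24 - 3\right) \left(-31 - 30\right) \right)} D{\left(12,x{\left(-2 \right)} \right)} = - 4 \sqrt{\left(\left(-24 - 3\right) \left(-31 - 30\right)\right)^{2} + 29^{2}} \cdot 6 \left(1 + 12\right) = - 4 \sqrt{\left(\left(-27\right) \left(-61\right)\right)^{2} + 841} \cdot 6 \cdot 13 = - 4 \sqrt{1647^{2} + 841} \cdot 78 = - 4 \sqrt{2712609 + 841} \cdot 78 = - 4 \sqrt{2713450} \cdot 78 = - 4 \cdot 5 \sqrt{108538} \cdot 78 = - 20 \sqrt{108538} \cdot 78 = - 1560 \sqrt{108538}$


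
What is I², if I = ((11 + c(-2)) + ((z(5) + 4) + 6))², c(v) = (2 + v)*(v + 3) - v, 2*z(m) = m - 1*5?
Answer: 279841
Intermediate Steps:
z(m) = -5/2 + m/2 (z(m) = (m - 1*5)/2 = (m - 5)/2 = (-5 + m)/2 = -5/2 + m/2)
c(v) = -v + (2 + v)*(3 + v) (c(v) = (2 + v)*(3 + v) - v = -v + (2 + v)*(3 + v))
I = 529 (I = ((11 + (6 + (-2)² + 4*(-2))) + (((-5/2 + (½)*5) + 4) + 6))² = ((11 + (6 + 4 - 8)) + (((-5/2 + 5/2) + 4) + 6))² = ((11 + 2) + ((0 + 4) + 6))² = (13 + (4 + 6))² = (13 + 10)² = 23² = 529)
I² = 529² = 279841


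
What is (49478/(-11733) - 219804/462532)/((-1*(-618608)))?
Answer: -6366029657/839279076171312 ≈ -7.5851e-6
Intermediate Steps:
(49478/(-11733) - 219804/462532)/((-1*(-618608))) = (49478*(-1/11733) - 219804*1/462532)/618608 = (-49478/11733 - 54951/115633)*(1/618608) = -6366029657/1356721989*1/618608 = -6366029657/839279076171312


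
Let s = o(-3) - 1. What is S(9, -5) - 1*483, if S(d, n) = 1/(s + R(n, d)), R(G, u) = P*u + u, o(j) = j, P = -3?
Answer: -10627/22 ≈ -483.05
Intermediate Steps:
R(G, u) = -2*u (R(G, u) = -3*u + u = -2*u)
s = -4 (s = -3 - 1 = -4)
S(d, n) = 1/(-4 - 2*d)
S(9, -5) - 1*483 = 1/(2*(-2 - 1*9)) - 1*483 = 1/(2*(-2 - 9)) - 483 = (½)/(-11) - 483 = (½)*(-1/11) - 483 = -1/22 - 483 = -10627/22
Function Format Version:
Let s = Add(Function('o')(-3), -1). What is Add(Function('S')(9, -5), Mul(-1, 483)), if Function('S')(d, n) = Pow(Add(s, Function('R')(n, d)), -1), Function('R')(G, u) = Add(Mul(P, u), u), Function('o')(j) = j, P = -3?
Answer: Rational(-10627, 22) ≈ -483.05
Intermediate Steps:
Function('R')(G, u) = Mul(-2, u) (Function('R')(G, u) = Add(Mul(-3, u), u) = Mul(-2, u))
s = -4 (s = Add(-3, -1) = -4)
Function('S')(d, n) = Pow(Add(-4, Mul(-2, d)), -1)
Add(Function('S')(9, -5), Mul(-1, 483)) = Add(Mul(Rational(1, 2), Pow(Add(-2, Mul(-1, 9)), -1)), Mul(-1, 483)) = Add(Mul(Rational(1, 2), Pow(Add(-2, -9), -1)), -483) = Add(Mul(Rational(1, 2), Pow(-11, -1)), -483) = Add(Mul(Rational(1, 2), Rational(-1, 11)), -483) = Add(Rational(-1, 22), -483) = Rational(-10627, 22)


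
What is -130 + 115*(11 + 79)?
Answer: 10220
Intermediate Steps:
-130 + 115*(11 + 79) = -130 + 115*90 = -130 + 10350 = 10220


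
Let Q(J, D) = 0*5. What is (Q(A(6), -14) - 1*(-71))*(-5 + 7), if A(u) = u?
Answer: 142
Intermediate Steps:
Q(J, D) = 0
(Q(A(6), -14) - 1*(-71))*(-5 + 7) = (0 - 1*(-71))*(-5 + 7) = (0 + 71)*2 = 71*2 = 142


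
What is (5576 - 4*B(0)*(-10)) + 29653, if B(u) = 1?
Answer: 35269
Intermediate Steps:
(5576 - 4*B(0)*(-10)) + 29653 = (5576 - 4*1*(-10)) + 29653 = (5576 - 4*(-10)) + 29653 = (5576 + 40) + 29653 = 5616 + 29653 = 35269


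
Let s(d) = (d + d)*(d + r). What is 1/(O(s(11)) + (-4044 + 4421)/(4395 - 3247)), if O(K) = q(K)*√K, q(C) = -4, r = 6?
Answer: -432796/7886195407 - 5271616*√374/7886195407 ≈ -0.012982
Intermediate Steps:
s(d) = 2*d*(6 + d) (s(d) = (d + d)*(d + 6) = (2*d)*(6 + d) = 2*d*(6 + d))
O(K) = -4*√K
1/(O(s(11)) + (-4044 + 4421)/(4395 - 3247)) = 1/(-4*√22*√(6 + 11) + (-4044 + 4421)/(4395 - 3247)) = 1/(-4*√374 + 377/1148) = 1/(377/1148 - 4*√374)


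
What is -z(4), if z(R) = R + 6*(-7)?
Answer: 38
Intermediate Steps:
z(R) = -42 + R (z(R) = R - 42 = -42 + R)
-z(4) = -(-42 + 4) = -1*(-38) = 38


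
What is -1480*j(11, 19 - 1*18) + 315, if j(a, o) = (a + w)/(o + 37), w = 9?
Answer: -8815/19 ≈ -463.95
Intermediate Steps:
j(a, o) = (9 + a)/(37 + o) (j(a, o) = (a + 9)/(o + 37) = (9 + a)/(37 + o))
-1480*j(11, 19 - 1*18) + 315 = -1480*(9 + 11)/(37 + (19 - 1*18)) + 315 = -1480*20/(37 + (19 - 18)) + 315 = -1480*20/(37 + 1) + 315 = -1480*20/38 + 315 = -740*20/19 + 315 = -1480*10/19 + 315 = -14800/19 + 315 = -8815/19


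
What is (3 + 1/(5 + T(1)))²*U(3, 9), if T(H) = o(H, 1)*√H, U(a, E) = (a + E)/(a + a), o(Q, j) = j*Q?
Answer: 361/18 ≈ 20.056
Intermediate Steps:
o(Q, j) = Q*j
U(a, E) = (E + a)/(2*a) (U(a, E) = (E + a)/((2*a)) = (E + a)*(1/(2*a)) = (E + a)/(2*a))
T(H) = H^(3/2) (T(H) = (H*1)*√H = H*√H = H^(3/2))
(3 + 1/(5 + T(1)))²*U(3, 9) = (3 + 1/(5 + 1^(3/2)))²*((½)*(9 + 3)/3) = (3 + 1/(5 + 1))²*((½)*(⅓)*12) = (3 + 1/6)²*2 = (3 + ⅙)²*2 = (19/6)²*2 = (361/36)*2 = 361/18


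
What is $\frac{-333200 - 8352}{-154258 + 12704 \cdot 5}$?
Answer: $\frac{170776}{45369} \approx 3.7642$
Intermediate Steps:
$\frac{-333200 - 8352}{-154258 + 12704 \cdot 5} = - \frac{341552}{-154258 + 63520} = - \frac{341552}{-90738} = \left(-341552\right) \left(- \frac{1}{90738}\right) = \frac{170776}{45369}$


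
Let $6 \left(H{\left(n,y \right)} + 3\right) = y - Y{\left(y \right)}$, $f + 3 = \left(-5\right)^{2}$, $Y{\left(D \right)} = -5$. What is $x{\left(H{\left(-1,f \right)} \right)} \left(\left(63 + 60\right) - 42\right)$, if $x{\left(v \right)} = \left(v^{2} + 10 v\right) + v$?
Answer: $\frac{6075}{4} \approx 1518.8$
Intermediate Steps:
$f = 22$ ($f = -3 + \left(-5\right)^{2} = -3 + 25 = 22$)
$H{\left(n,y \right)} = - \frac{13}{6} + \frac{y}{6}$ ($H{\left(n,y \right)} = -3 + \frac{y - -5}{6} = -3 + \frac{y + 5}{6} = -3 + \frac{5 + y}{6} = -3 + \left(\frac{5}{6} + \frac{y}{6}\right) = - \frac{13}{6} + \frac{y}{6}$)
$x{\left(v \right)} = v^{2} + 11 v$
$x{\left(H{\left(-1,f \right)} \right)} \left(\left(63 + 60\right) - 42\right) = \left(- \frac{13}{6} + \frac{1}{6} \cdot 22\right) \left(11 + \left(- \frac{13}{6} + \frac{1}{6} \cdot 22\right)\right) \left(\left(63 + 60\right) - 42\right) = \left(- \frac{13}{6} + \frac{11}{3}\right) \left(11 + \left(- \frac{13}{6} + \frac{11}{3}\right)\right) \left(123 - 42\right) = \frac{3 \left(11 + \frac{3}{2}\right)}{2} \cdot 81 = \frac{3}{2} \cdot \frac{25}{2} \cdot 81 = \frac{75}{4} \cdot 81 = \frac{6075}{4}$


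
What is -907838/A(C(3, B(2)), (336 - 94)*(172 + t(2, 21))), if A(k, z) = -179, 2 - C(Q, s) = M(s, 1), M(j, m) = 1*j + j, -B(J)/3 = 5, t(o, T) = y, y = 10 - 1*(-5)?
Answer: 907838/179 ≈ 5071.7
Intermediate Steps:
y = 15 (y = 10 + 5 = 15)
t(o, T) = 15
B(J) = -15 (B(J) = -3*5 = -15)
M(j, m) = 2*j (M(j, m) = j + j = 2*j)
C(Q, s) = 2 - 2*s
-907838/A(C(3, B(2)), (336 - 94)*(172 + t(2, 21))) = -907838/(-179) = -907838*(-1/179) = 907838/179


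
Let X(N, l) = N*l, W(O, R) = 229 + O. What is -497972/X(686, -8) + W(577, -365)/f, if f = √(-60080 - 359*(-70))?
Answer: 124493/1372 - 403*I*√1398/3495 ≈ 90.738 - 4.3113*I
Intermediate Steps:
f = 5*I*√1398 (f = √(-60080 + 25130) = √(-34950) = 5*I*√1398 ≈ 186.95*I)
-497972/X(686, -8) + W(577, -365)/f = -497972/(686*(-8)) + (229 + 577)/((5*I*√1398)) = -497972/(-5488) + 806*(-I*√1398/6990) = -497972*(-1/5488) - 403*I*√1398/3495 = 124493/1372 - 403*I*√1398/3495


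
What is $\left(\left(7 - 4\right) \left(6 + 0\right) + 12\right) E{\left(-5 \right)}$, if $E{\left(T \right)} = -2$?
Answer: $-60$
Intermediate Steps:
$\left(\left(7 - 4\right) \left(6 + 0\right) + 12\right) E{\left(-5 \right)} = \left(\left(7 - 4\right) \left(6 + 0\right) + 12\right) \left(-2\right) = \left(3 \cdot 6 + 12\right) \left(-2\right) = \left(18 + 12\right) \left(-2\right) = 30 \left(-2\right) = -60$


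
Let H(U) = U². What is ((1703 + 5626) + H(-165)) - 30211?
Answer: 4343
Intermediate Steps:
((1703 + 5626) + H(-165)) - 30211 = ((1703 + 5626) + (-165)²) - 30211 = (7329 + 27225) - 30211 = 34554 - 30211 = 4343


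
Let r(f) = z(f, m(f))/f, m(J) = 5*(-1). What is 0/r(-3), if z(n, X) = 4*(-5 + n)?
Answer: 0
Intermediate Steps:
m(J) = -5
z(n, X) = -20 + 4*n
r(f) = (-20 + 4*f)/f
0/r(-3) = 0/(4 - 20/(-3)) = 0/(4 - 20*(-⅓)) = 0/(4 + 20/3) = 0/(32/3) = (3/32)*0 = 0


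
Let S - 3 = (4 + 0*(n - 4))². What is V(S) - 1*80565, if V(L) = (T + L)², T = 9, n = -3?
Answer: -79781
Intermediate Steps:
S = 19 (S = 3 + (4 + 0*(-3 - 4))² = 3 + (4 + 0*(-7))² = 3 + (4 + 0)² = 3 + 4² = 3 + 16 = 19)
V(L) = (9 + L)²
V(S) - 1*80565 = (9 + 19)² - 1*80565 = 28² - 80565 = 784 - 80565 = -79781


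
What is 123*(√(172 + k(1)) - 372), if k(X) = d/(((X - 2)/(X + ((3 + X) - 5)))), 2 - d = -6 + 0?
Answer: -45756 + 246*√43 ≈ -44143.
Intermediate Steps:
d = 8 (d = 2 - (-6 + 0) = 2 - 1*(-6) = 2 + 6 = 8)
k(X) = 8*(-2 + 2*X)/(-2 + X) (k(X) = 8/(((X - 2)/(X + ((3 + X) - 5)))) = 8/(((-2 + X)/(X + (-2 + X)))) = 8/(((-2 + X)/(-2 + 2*X))) = 8*((-2 + 2*X)/(-2 + X)) = 8*(-2 + 2*X)/(-2 + X))
123*(√(172 + k(1)) - 372) = 123*(√(172 + 16*(-1 + 1)/(-2 + 1)) - 372) = 123*(√(172 + 16*0/(-1)) - 372) = 123*(√(172 + 16*(-1)*0) - 372) = 123*(√(172 + 0) - 372) = 123*(√172 - 372) = 123*(2*√43 - 372) = 123*(-372 + 2*√43) = -45756 + 246*√43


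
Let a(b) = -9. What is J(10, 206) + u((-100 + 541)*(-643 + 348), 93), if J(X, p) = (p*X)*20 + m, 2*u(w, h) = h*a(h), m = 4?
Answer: 81571/2 ≈ 40786.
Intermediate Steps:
u(w, h) = -9*h/2 (u(w, h) = (h*(-9))/2 = (-9*h)/2 = -9*h/2)
J(X, p) = 4 + 20*X*p (J(X, p) = (p*X)*20 + 4 = (X*p)*20 + 4 = 20*X*p + 4 = 4 + 20*X*p)
J(10, 206) + u((-100 + 541)*(-643 + 348), 93) = (4 + 20*10*206) - 9/2*93 = (4 + 41200) - 837/2 = 41204 - 837/2 = 81571/2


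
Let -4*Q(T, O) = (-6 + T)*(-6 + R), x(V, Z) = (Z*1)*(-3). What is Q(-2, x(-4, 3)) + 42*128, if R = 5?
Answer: 5374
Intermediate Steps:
x(V, Z) = -3*Z (x(V, Z) = Z*(-3) = -3*Z)
Q(T, O) = -3/2 + T/4 (Q(T, O) = -(-6 + T)*(-6 + 5)/4 = -(-6 + T)*(-1)/4 = -(6 - T)/4 = -3/2 + T/4)
Q(-2, x(-4, 3)) + 42*128 = (-3/2 + (1/4)*(-2)) + 42*128 = (-3/2 - 1/2) + 5376 = -2 + 5376 = 5374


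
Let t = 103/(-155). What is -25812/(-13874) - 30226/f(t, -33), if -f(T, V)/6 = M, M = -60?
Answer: -102515801/1248660 ≈ -82.101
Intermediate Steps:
t = -103/155 (t = 103*(-1/155) = -103/155 ≈ -0.66452)
f(T, V) = 360 (f(T, V) = -6*(-60) = 360)
-25812/(-13874) - 30226/f(t, -33) = -25812/(-13874) - 30226/360 = -25812*(-1/13874) - 30226*1/360 = 12906/6937 - 15113/180 = -102515801/1248660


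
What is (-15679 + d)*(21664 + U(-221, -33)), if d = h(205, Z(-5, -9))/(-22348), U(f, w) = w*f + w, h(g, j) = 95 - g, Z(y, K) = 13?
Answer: -2533700330042/5587 ≈ -4.5350e+8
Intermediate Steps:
U(f, w) = w + f*w (U(f, w) = f*w + w = w + f*w)
d = 55/11174 (d = (95 - 1*205)/(-22348) = (95 - 205)*(-1/22348) = -110*(-1/22348) = 55/11174 ≈ 0.0049221)
(-15679 + d)*(21664 + U(-221, -33)) = (-15679 + 55/11174)*(21664 - 33*(1 - 221)) = -175197091*(21664 - 33*(-220))/11174 = -175197091*(21664 + 7260)/11174 = -175197091/11174*28924 = -2533700330042/5587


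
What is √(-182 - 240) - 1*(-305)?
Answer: 305 + I*√422 ≈ 305.0 + 20.543*I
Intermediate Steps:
√(-182 - 240) - 1*(-305) = √(-422) + 305 = I*√422 + 305 = 305 + I*√422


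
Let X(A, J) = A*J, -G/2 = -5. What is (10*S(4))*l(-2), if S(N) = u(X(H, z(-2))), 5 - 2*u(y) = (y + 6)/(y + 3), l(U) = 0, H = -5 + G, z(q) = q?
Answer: 0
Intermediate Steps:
G = 10 (G = -2*(-5) = 10)
H = 5 (H = -5 + 10 = 5)
u(y) = 5/2 - (6 + y)/(2*(3 + y)) (u(y) = 5/2 - (y + 6)/(2*(y + 3)) = 5/2 - (6 + y)/(2*(3 + y)))
S(N) = 31/14 (S(N) = (9 + 4*(5*(-2)))/(2*(3 + 5*(-2))) = (9 + 4*(-10))/(2*(3 - 10)) = (½)*(9 - 40)/(-7) = (½)*(-⅐)*(-31) = 31/14)
(10*S(4))*l(-2) = (10*(31/14))*0 = (155/7)*0 = 0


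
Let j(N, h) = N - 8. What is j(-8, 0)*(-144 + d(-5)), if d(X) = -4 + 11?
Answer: 2192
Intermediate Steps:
j(N, h) = -8 + N
d(X) = 7
j(-8, 0)*(-144 + d(-5)) = (-8 - 8)*(-144 + 7) = -16*(-137) = 2192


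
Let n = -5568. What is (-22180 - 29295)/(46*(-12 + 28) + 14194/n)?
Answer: -143306400/2041927 ≈ -70.182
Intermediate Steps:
(-22180 - 29295)/(46*(-12 + 28) + 14194/n) = (-22180 - 29295)/(46*(-12 + 28) + 14194/(-5568)) = -51475/(46*16 + 14194*(-1/5568)) = -51475/(736 - 7097/2784) = -51475/2041927/2784 = -51475*2784/2041927 = -143306400/2041927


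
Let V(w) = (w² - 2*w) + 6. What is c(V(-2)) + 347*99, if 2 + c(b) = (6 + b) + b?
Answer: 34385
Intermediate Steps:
V(w) = 6 + w² - 2*w
c(b) = 4 + 2*b (c(b) = -2 + ((6 + b) + b) = -2 + (6 + 2*b) = 4 + 2*b)
c(V(-2)) + 347*99 = (4 + 2*(6 + (-2)² - 2*(-2))) + 347*99 = (4 + 2*(6 + 4 + 4)) + 34353 = (4 + 2*14) + 34353 = (4 + 28) + 34353 = 32 + 34353 = 34385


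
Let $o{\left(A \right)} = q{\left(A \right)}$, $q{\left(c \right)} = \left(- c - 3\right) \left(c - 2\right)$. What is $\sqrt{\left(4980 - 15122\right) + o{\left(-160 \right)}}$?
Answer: $2 i \sqrt{8894} \approx 188.62 i$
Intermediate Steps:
$q{\left(c \right)} = \left(-3 - c\right) \left(-2 + c\right)$
$o{\left(A \right)} = 6 - A - A^{2}$
$\sqrt{\left(4980 - 15122\right) + o{\left(-160 \right)}} = \sqrt{\left(4980 - 15122\right) - 25434} = \sqrt{-10142 + \left(6 + 160 - 25600\right)} = \sqrt{-10142 - 25434} = \sqrt{-35576} = 2 i \sqrt{8894}$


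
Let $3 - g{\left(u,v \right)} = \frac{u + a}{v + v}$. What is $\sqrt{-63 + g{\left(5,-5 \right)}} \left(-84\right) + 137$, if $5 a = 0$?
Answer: $137 - 42 i \sqrt{238} \approx 137.0 - 647.94 i$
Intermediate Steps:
$a = 0$ ($a = \frac{1}{5} \cdot 0 = 0$)
$g{\left(u,v \right)} = 3 - \frac{u}{2 v}$ ($g{\left(u,v \right)} = 3 - \frac{u + 0}{v + v} = 3 - \frac{u}{2 v}$)
$\sqrt{-63 + g{\left(5,-5 \right)}} \left(-84\right) + 137 = \sqrt{-63 + \left(3 - \frac{5}{2 \left(-5\right)}\right)} \left(-84\right) + 137 = \sqrt{-63 + \left(3 - \frac{5}{2} \left(- \frac{1}{5}\right)\right)} \left(-84\right) + 137 = \sqrt{-63 + \left(3 + \frac{1}{2}\right)} \left(-84\right) + 137 = \sqrt{-63 + \frac{7}{2}} \left(-84\right) + 137 = \sqrt{- \frac{119}{2}} \left(-84\right) + 137 = \frac{i \sqrt{238}}{2} \left(-84\right) + 137 = - 42 i \sqrt{238} + 137 = 137 - 42 i \sqrt{238}$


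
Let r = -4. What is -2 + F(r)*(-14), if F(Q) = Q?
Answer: 54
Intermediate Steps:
-2 + F(r)*(-14) = -2 - 4*(-14) = -2 + 56 = 54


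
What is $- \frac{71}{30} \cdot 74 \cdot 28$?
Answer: $- \frac{73556}{15} \approx -4903.7$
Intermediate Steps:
$- \frac{71}{30} \cdot 74 \cdot 28 = \left(-71\right) \frac{1}{30} \cdot 74 \cdot 28 = \left(- \frac{71}{30}\right) 74 \cdot 28 = \left(- \frac{2627}{15}\right) 28 = - \frac{73556}{15}$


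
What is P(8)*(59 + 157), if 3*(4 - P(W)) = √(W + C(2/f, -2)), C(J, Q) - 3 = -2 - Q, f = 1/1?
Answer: 864 - 72*√11 ≈ 625.20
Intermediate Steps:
f = 1
C(J, Q) = 1 - Q (C(J, Q) = 3 + (-2 - Q) = 1 - Q)
P(W) = 4 - √(3 + W)/3 (P(W) = 4 - √(W + (1 - 1*(-2)))/3 = 4 - √(W + (1 + 2))/3 = 4 - √(W + 3)/3 = 4 - √(3 + W)/3)
P(8)*(59 + 157) = (4 - √(3 + 8)/3)*(59 + 157) = (4 - √11/3)*216 = 864 - 72*√11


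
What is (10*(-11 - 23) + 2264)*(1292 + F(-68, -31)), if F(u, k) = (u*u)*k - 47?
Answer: -273398476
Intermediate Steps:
F(u, k) = -47 + k*u² (F(u, k) = u²*k - 47 = k*u² - 47 = -47 + k*u²)
(10*(-11 - 23) + 2264)*(1292 + F(-68, -31)) = (10*(-11 - 23) + 2264)*(1292 + (-47 - 31*(-68)²)) = (10*(-34) + 2264)*(1292 + (-47 - 31*4624)) = (-340 + 2264)*(1292 + (-47 - 143344)) = 1924*(1292 - 143391) = 1924*(-142099) = -273398476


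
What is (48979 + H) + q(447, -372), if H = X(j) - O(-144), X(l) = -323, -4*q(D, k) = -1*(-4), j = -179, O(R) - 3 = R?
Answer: 48796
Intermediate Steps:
O(R) = 3 + R
q(D, k) = -1 (q(D, k) = -(-1)*(-4)/4 = -¼*4 = -1)
H = -182 (H = -323 - (3 - 144) = -323 - 1*(-141) = -323 + 141 = -182)
(48979 + H) + q(447, -372) = (48979 - 182) - 1 = 48797 - 1 = 48796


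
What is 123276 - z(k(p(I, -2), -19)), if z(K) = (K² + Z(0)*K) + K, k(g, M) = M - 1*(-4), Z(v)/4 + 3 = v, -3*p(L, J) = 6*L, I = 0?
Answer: 122886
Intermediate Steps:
p(L, J) = -2*L
Z(v) = -12 + 4*v
k(g, M) = 4 + M (k(g, M) = M + 4 = 4 + M)
z(K) = K² - 11*K (z(K) = (K² + (-12 + 4*0)*K) + K = (K² + (-12 + 0)*K) + K = (K² - 12*K) + K = K² - 11*K)
123276 - z(k(p(I, -2), -19)) = 123276 - (4 - 19)*(-11 + (4 - 19)) = 123276 - (-15)*(-11 - 15) = 123276 - (-15)*(-26) = 123276 - 1*390 = 123276 - 390 = 122886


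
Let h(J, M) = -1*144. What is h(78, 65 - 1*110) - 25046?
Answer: -25190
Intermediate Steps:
h(J, M) = -144
h(78, 65 - 1*110) - 25046 = -144 - 25046 = -25190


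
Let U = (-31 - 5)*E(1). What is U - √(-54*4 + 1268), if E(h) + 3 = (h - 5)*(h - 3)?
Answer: -180 - 2*√263 ≈ -212.43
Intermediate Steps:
E(h) = -3 + (-5 + h)*(-3 + h) (E(h) = -3 + (h - 5)*(h - 3) = -3 + (-5 + h)*(-3 + h))
U = -180 (U = (-31 - 5)*(12 + 1² - 8*1) = -36*(12 + 1 - 8) = -36*5 = -180)
U - √(-54*4 + 1268) = -180 - √(-54*4 + 1268) = -180 - √(-216 + 1268) = -180 - √1052 = -180 - 2*√263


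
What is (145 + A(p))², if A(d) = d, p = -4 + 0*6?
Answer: 19881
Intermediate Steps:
p = -4 (p = -4 + 0 = -4)
(145 + A(p))² = (145 - 4)² = 141² = 19881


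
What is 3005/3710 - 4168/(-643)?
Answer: 3479099/477106 ≈ 7.2921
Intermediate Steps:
3005/3710 - 4168/(-643) = 3005*(1/3710) - 4168*(-1/643) = 601/742 + 4168/643 = 3479099/477106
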